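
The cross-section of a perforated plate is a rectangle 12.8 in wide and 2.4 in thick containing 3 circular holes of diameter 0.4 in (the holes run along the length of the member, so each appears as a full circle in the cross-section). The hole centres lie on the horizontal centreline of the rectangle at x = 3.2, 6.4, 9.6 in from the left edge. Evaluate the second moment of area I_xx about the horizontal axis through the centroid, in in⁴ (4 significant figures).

Decompose the section into non-overlapping parts with the origin at the bottom-left of its bounding rectangle.
Plate: 12.8 × 2.4, A = 30.72 in², y = 1.2 in, Ī = 14.7456 in⁴.
Hole 1 (subtracted): ⌀0.4, A = 0.125664 in², y = 1.2 in, Ī = 0.00125664 in⁴.
Hole 2 (subtracted): ⌀0.4, A = 0.125664 in², y = 1.2 in, Ī = 0.00125664 in⁴.
Hole 3 (subtracted): ⌀0.4, A = 0.125664 in², y = 1.2 in, Ī = 0.00125664 in⁴.
By symmetry the centroid is at mid-height, ȳ = 1.2 in.
All pieces are centred on the horizontal axis through the centroid, so I = ΣĪ (holes subtracted) = 14.7418 in⁴.

I_xx ≈ 14.74 in⁴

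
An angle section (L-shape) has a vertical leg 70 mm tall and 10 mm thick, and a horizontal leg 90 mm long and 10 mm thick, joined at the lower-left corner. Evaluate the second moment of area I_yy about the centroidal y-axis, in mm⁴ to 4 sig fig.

I_yy ≈ 1.189 × 10⁶ mm⁴

Treat the section as a set of non-overlapping primitives; coordinates are from the bounding-box lower-left.
Vertical leg: 10 × 70, A = 700 mm², x = 5 mm, Ī = 5833.33 mm⁴.
Horizontal leg (remainder): 80 × 10, A = 800 mm², x = 50 mm, Ī = 426 667 mm⁴.
Centroid: x̄ = ΣA·x / ΣA = 29 mm.
Transfer each piece to the centroidal y-axis using Ī + A·d² with d = x − 29:
  vertical leg: d = -24 mm → contributes +409 033 mm⁴
  horizontal leg (remainder): d = 21 mm → contributes +779 467 mm⁴
Total I = 1 188 500 mm⁴.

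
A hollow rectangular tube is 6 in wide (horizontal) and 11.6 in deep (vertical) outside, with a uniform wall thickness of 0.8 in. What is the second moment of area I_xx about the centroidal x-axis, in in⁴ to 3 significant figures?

I_xx ≈ 414 in⁴

Break the section into simple shapes (no overlaps), measuring from the bottom-left corner of the bounding box.
Outer rectangle: 6 × 11.6, A = 69.6 in², y = 5.8 in, Ī = 780.45 in⁴.
Inner void (subtracted): 4.4 × 10, A = 44 in², y = 5.8 in, Ī = 366.67 in⁴.
By symmetry the centroid is at mid-height, ȳ = 5.8 in.
All pieces are centred on the centroidal x-axis, so I = ΣĪ (holes subtracted) = 413.78 in⁴.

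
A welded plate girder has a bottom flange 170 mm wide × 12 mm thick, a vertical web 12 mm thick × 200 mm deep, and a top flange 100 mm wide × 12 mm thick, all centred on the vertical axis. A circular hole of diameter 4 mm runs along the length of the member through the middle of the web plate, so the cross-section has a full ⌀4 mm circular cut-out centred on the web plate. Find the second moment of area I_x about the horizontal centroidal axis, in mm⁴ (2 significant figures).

I_x ≈ 4.3 × 10⁷ mm⁴

Treat the section as a set of non-overlapping primitives; coordinates are from the bounding-box lower-left.
Bottom plate: 170 × 12, A = 2 040 mm², y = 6 mm, Ī = 24 480 mm⁴.
Web plate: 12 × 200, A = 2 400 mm², y = 112 mm, Ī = 8 000 000 mm⁴.
Top plate: 100 × 12, A = 1 200 mm², y = 218 mm, Ī = 14 400 mm⁴.
Hole (subtracted): ⌀4, A = 12.57 mm², y = 112 mm, Ī = 12.57 mm⁴.
Centroid: ȳ = ΣA·y / ΣA = 96.18 mm.
Transfer each piece to the horizontal centroidal axis using Ī + A·d² with d = y − 96.18:
  bottom plate: d = -90.18 mm → contributes +16 613 727 mm⁴
  web plate: d = 15.82 mm → contributes +8 600 843 mm⁴
  top plate: d = 121.8 mm → contributes +17 823 262 mm⁴
  hole: d = 15.82 mm → contributes −3 159 mm⁴
Total I = 43 034 673 mm⁴.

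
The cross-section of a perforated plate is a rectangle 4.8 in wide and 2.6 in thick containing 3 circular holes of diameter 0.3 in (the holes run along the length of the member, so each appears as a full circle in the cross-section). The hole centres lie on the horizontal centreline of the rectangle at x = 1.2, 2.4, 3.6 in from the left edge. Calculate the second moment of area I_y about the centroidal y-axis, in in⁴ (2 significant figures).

Decompose the section into non-overlapping parts with the origin at the bottom-left of its bounding rectangle.
Plate: 4.8 × 2.6, A = 12.48 in², x = 2.4 in, Ī = 23.96 in⁴.
Hole 1 (subtracted): ⌀0.3, A = 0.07069 in², x = 1.2 in, Ī = 0.0003976 in⁴.
Hole 2 (subtracted): ⌀0.3, A = 0.07069 in², x = 2.4 in, Ī = 0.0003976 in⁴.
Hole 3 (subtracted): ⌀0.3, A = 0.07069 in², x = 3.6 in, Ī = 0.0003976 in⁴.
By symmetry the centroid is at mid-width, x̄ = 2.4 in.
Transfer each piece to the centroidal y-axis using Ī + A·d² with d = x − 2.4:
  plate: d = 0 in → contributes +23.96 in⁴
  hole 1: d = -1.2 in → contributes −0.1022 in⁴
  hole 2: d = 0 in → contributes −0.0003976 in⁴
  hole 3: d = 1.2 in → contributes −0.1022 in⁴
Total I = 23.76 in⁴.

I_y ≈ 24 in⁴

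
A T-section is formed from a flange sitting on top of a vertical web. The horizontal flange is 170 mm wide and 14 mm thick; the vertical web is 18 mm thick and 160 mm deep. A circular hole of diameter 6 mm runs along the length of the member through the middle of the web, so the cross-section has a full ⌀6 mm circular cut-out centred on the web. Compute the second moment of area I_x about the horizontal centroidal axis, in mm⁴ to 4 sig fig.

I_x ≈ 1.600 × 10⁷ mm⁴

Break the section into simple shapes (no overlaps), measuring from the bottom-left corner of the bounding box.
Flange: 170 × 14, A = 2 380 mm², y = 167 mm, Ī = 38873.3 mm⁴.
Web: 18 × 160, A = 2 880 mm², y = 80 mm, Ī = 6 144 000 mm⁴.
Hole (subtracted): ⌀6, A = 28.2743 mm², y = 80 mm, Ī = 63.6173 mm⁴.
Centroid: ȳ = ΣA·y / ΣA = 119.578 mm.
Transfer each piece to the horizontal centroidal axis using Ī + A·d² with d = y − 119.578:
  flange: d = 47.4222 mm → contributes +5 391 180 mm⁴
  web: d = -39.5778 mm → contributes +10 655 230 mm⁴
  hole: d = -39.5778 mm → contributes −44352.5 mm⁴
Total I = 16 002 058 mm⁴.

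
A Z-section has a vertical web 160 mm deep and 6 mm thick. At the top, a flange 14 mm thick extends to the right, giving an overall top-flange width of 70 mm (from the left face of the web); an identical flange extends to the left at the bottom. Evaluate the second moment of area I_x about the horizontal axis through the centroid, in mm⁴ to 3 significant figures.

Treat the section as a set of non-overlapping primitives; coordinates are from the bounding-box lower-left.
Web: 6 × 160, A = 960 mm², y = 80 mm, Ī = 2 048 000 mm⁴.
Top flange (beyond web): 64 × 14, A = 896 mm², y = 153 mm, Ī = 14 635 mm⁴.
Bottom flange (beyond web): 64 × 14, A = 896 mm², y = 7 mm, Ī = 14 635 mm⁴.
Centroid: ȳ = ΣA·y / ΣA = 80 mm.
Transfer each piece to the horizontal axis through the centroid using Ī + A·d² with d = y − 80:
  web: d = 0 mm → contributes +2 048 000 mm⁴
  top flange (beyond web): d = 73 mm → contributes +4 789 419 mm⁴
  bottom flange (beyond web): d = -73 mm → contributes +4 789 419 mm⁴
Total I = 11 626 837 mm⁴.

I_x ≈ 1.16 × 10⁷ mm⁴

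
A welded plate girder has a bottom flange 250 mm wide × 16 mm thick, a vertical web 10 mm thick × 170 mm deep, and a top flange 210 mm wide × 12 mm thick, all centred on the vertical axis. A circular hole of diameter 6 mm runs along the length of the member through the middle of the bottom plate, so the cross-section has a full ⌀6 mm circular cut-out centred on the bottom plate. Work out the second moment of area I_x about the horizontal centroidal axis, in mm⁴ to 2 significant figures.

Break the section into simple shapes (no overlaps), measuring from the bottom-left corner of the bounding box.
Bottom plate: 250 × 16, A = 4 000 mm², y = 8 mm, Ī = 85 333 mm⁴.
Web plate: 10 × 170, A = 1 700 mm², y = 101 mm, Ī = 4 094 167 mm⁴.
Top plate: 210 × 12, A = 2 520 mm², y = 192 mm, Ī = 30 240 mm⁴.
Hole (subtracted): ⌀6, A = 28.27 mm², y = 8 mm, Ī = 63.62 mm⁴.
Centroid: ȳ = ΣA·y / ΣA = 83.9 mm.
Transfer each piece to the horizontal centroidal axis using Ī + A·d² with d = y − 83.9:
  bottom plate: d = -75.9 mm → contributes +23 130 650 mm⁴
  web plate: d = 17.1 mm → contributes +4 591 065 mm⁴
  top plate: d = 108.1 mm → contributes +29 476 114 mm⁴
  hole: d = -75.9 mm → contributes −162 961 mm⁴
Total I = 57 034 867 mm⁴.

I_x ≈ 5.7 × 10⁷ mm⁴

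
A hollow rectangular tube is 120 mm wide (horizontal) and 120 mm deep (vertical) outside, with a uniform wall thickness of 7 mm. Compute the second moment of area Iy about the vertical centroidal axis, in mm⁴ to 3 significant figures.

Treat the section as a set of non-overlapping primitives; coordinates are from the bounding-box lower-left.
Outer rectangle: 120 × 120, A = 14 400 mm², x = 60 mm, Ī = 17 280 000 mm⁴.
Inner void (subtracted): 106 × 106, A = 11 236 mm², x = 60 mm, Ī = 10 520 641 mm⁴.
By symmetry the centroid is at mid-width, x̄ = 60 mm.
All pieces are centred on the vertical centroidal axis, so I = ΣĪ (holes subtracted) = 6 759 359 mm⁴.

Iy ≈ 6.76 × 10⁶ mm⁴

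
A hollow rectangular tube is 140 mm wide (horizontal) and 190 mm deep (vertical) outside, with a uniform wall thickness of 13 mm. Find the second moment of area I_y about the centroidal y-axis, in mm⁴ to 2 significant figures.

Decompose the section into non-overlapping parts with the origin at the bottom-left of its bounding rectangle.
Outer rectangle: 140 × 190, A = 26 600 mm², x = 70 mm, Ī = 43 446 667 mm⁴.
Inner void (subtracted): 114 × 164, A = 18 696 mm², x = 70 mm, Ī = 20 247 768 mm⁴.
By symmetry the centroid is at mid-width, x̄ = 70 mm.
All pieces are centred on the centroidal y-axis, so I = ΣĪ (holes subtracted) = 23 198 899 mm⁴.

I_y ≈ 2.3 × 10⁷ mm⁴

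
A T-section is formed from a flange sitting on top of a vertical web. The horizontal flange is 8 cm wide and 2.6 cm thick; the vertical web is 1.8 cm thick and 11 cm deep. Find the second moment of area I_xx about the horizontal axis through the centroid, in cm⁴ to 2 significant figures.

I_xx ≈ 680 cm⁴

Decompose the section into non-overlapping parts with the origin at the bottom-left of its bounding rectangle.
Flange: 8 × 2.6, A = 20.8 cm², y = 12.3 cm, Ī = 11.72 cm⁴.
Web: 1.8 × 11, A = 19.8 cm², y = 5.5 cm, Ī = 199.7 cm⁴.
Centroid: ȳ = ΣA·y / ΣA = 8.984 cm.
Transfer each piece to the horizontal axis through the centroid using Ī + A·d² with d = y − 8.984:
  flange: d = 3.316 cm → contributes +240.5 cm⁴
  web: d = -3.484 cm → contributes +440 cm⁴
Total I = 680.4 cm⁴.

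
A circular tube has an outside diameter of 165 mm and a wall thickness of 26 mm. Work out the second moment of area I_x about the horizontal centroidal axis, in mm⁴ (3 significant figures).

I_x ≈ 2.84 × 10⁷ mm⁴

Break the section into simple shapes (no overlaps), measuring from the bottom-left corner of the bounding box.
Outer circle: ⌀165, A = 21 382 mm², y = 82.5 mm, Ī = 36 383 601 mm⁴.
Bore (subtracted): ⌀113, A = 10 029 mm², y = 82.5 mm, Ī = 8 003 569 mm⁴.
By symmetry the centroid is at mid-height, ȳ = 82.5 mm.
All pieces are centred on the horizontal centroidal axis, so I = ΣĪ (holes subtracted) = 28 380 032 mm⁴.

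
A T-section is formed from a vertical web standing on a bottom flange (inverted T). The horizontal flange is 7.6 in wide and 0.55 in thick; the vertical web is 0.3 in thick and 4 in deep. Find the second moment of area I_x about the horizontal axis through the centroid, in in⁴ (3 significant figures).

I_x ≈ 6.53 in⁴

Treat the section as a set of non-overlapping primitives; coordinates are from the bounding-box lower-left.
Flange: 7.6 × 0.55, A = 4.18 in², y = 0.275 in, Ī = 0.10537 in⁴.
Web: 0.3 × 4, A = 1.2 in², y = 2.55 in, Ī = 1.6 in⁴.
Centroid: ȳ = ΣA·y / ΣA = 0.78243 in.
Transfer each piece to the horizontal axis through the centroid using Ī + A·d² with d = y − 0.78243:
  flange: d = -0.50743 in → contributes +1.1817 in⁴
  web: d = 1.7676 in → contributes +5.3491 in⁴
Total I = 6.5308 in⁴.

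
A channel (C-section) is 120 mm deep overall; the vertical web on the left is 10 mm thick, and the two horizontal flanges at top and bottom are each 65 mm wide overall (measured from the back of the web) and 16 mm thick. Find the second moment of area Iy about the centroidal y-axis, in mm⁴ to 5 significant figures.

Decompose the section into non-overlapping parts with the origin at the bottom-left of its bounding rectangle.
Web: 10 × 120, A = 1 200 mm², x = 5 mm, Ī = 10 000 mm⁴.
Top flange (beyond web): 55 × 16, A = 880 mm², x = 37.5 mm, Ī = 221833.3 mm⁴.
Bottom flange (beyond web): 55 × 16, A = 880 mm², x = 37.5 mm, Ī = 221833.3 mm⁴.
Centroid: x̄ = ΣA·x / ΣA = 24.32432 mm.
Transfer each piece to the centroidal y-axis using Ī + A·d² with d = x − 24.32432:
  web: d = -19.32432 mm → contributes +458115.4 mm⁴
  top flange (beyond web): d = 13.17568 mm → contributes +374 600 mm⁴
  bottom flange (beyond web): d = 13.17568 mm → contributes +374 600 mm⁴
Total I = 1 207 315 mm⁴.

Iy ≈ 1.2073 × 10⁶ mm⁴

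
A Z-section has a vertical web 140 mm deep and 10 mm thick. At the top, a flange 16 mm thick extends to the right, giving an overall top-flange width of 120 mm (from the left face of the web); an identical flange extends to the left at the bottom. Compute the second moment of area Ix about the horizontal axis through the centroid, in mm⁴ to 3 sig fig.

Split into non-overlapping primitives; take the origin at the lower-left of the bounding box.
Web: 10 × 140, A = 1 400 mm², y = 70 mm, Ī = 2 286 667 mm⁴.
Top flange (beyond web): 110 × 16, A = 1 760 mm², y = 132 mm, Ī = 37 547 mm⁴.
Bottom flange (beyond web): 110 × 16, A = 1 760 mm², y = 8 mm, Ī = 37 547 mm⁴.
Centroid: ȳ = ΣA·y / ΣA = 70 mm.
Transfer each piece to the horizontal axis through the centroid using Ī + A·d² with d = y − 70:
  web: d = 0 mm → contributes +2 286 667 mm⁴
  top flange (beyond web): d = 62 mm → contributes +6 802 987 mm⁴
  bottom flange (beyond web): d = -62 mm → contributes +6 802 987 mm⁴
Total I = 15 892 640 mm⁴.

Ix ≈ 1.59 × 10⁷ mm⁴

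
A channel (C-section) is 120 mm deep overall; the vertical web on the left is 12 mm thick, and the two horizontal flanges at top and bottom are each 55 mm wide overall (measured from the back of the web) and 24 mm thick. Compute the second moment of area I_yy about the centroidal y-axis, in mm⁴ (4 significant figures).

Break the section into simple shapes (no overlaps), measuring from the bottom-left corner of the bounding box.
Web: 12 × 120, A = 1 440 mm², x = 6 mm, Ī = 17 280 mm⁴.
Top flange (beyond web): 43 × 24, A = 1 032 mm², x = 33.5 mm, Ī = 159 014 mm⁴.
Bottom flange (beyond web): 43 × 24, A = 1 032 mm², x = 33.5 mm, Ī = 159 014 mm⁴.
Centroid: x̄ = ΣA·x / ΣA = 22.1986 mm.
Transfer each piece to the centroidal y-axis using Ī + A·d² with d = x − 22.1986:
  web: d = -16.1986 mm → contributes +395 130 mm⁴
  top flange (beyond web): d = 11.3014 mm → contributes +290 822 mm⁴
  bottom flange (beyond web): d = 11.3014 mm → contributes +290 822 mm⁴
Total I = 976 774 mm⁴.

I_yy ≈ 9.768 × 10⁵ mm⁴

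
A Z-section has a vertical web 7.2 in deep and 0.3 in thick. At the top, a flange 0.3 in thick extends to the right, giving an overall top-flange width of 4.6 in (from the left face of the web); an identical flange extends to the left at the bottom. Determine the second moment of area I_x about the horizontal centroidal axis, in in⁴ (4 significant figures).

Split into non-overlapping primitives; take the origin at the lower-left of the bounding box.
Web: 0.3 × 7.2, A = 2.16 in², y = 3.6 in, Ī = 9.3312 in⁴.
Top flange (beyond web): 4.3 × 0.3, A = 1.29 in², y = 7.05 in, Ī = 0.009675 in⁴.
Bottom flange (beyond web): 4.3 × 0.3, A = 1.29 in², y = 0.15 in, Ī = 0.009675 in⁴.
Centroid: ȳ = ΣA·y / ΣA = 3.6 in.
Transfer each piece to the horizontal centroidal axis using Ī + A·d² with d = y − 3.6:
  web: d = 0 in → contributes +9.3312 in⁴
  top flange (beyond web): d = 3.45 in → contributes +15.3639 in⁴
  bottom flange (beyond web): d = -3.45 in → contributes +15.3639 in⁴
Total I = 40.059 in⁴.

I_x ≈ 40.06 in⁴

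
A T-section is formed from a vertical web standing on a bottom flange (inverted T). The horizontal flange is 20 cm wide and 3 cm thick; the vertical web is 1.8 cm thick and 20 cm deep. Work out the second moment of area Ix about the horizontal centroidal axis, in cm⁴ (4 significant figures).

Decompose the section into non-overlapping parts with the origin at the bottom-left of its bounding rectangle.
Flange: 20 × 3, A = 60 cm², y = 1.5 cm, Ī = 45 cm⁴.
Web: 1.8 × 20, A = 36 cm², y = 13 cm, Ī = 1 200 cm⁴.
Centroid: ȳ = ΣA·y / ΣA = 5.8125 cm.
Transfer each piece to the horizontal centroidal axis using Ī + A·d² with d = y − 5.8125:
  flange: d = -4.3125 cm → contributes +1160.86 cm⁴
  web: d = 7.1875 cm → contributes +3059.77 cm⁴
Total I = 4220.63 cm⁴.

Ix ≈ 4221 cm⁴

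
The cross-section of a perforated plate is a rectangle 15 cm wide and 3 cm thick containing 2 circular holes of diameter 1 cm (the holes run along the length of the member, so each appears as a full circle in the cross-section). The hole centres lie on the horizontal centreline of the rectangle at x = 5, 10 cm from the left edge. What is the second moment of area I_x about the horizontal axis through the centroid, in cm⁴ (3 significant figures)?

I_x ≈ 33.7 cm⁴

Break the section into simple shapes (no overlaps), measuring from the bottom-left corner of the bounding box.
Plate: 15 × 3, A = 45 cm², y = 1.5 cm, Ī = 33.75 cm⁴.
Hole 1 (subtracted): ⌀1, A = 0.7854 cm², y = 1.5 cm, Ī = 0.049087 cm⁴.
Hole 2 (subtracted): ⌀1, A = 0.7854 cm², y = 1.5 cm, Ī = 0.049087 cm⁴.
By symmetry the centroid is at mid-height, ȳ = 1.5 cm.
All pieces are centred on the horizontal axis through the centroid, so I = ΣĪ (holes subtracted) = 33.652 cm⁴.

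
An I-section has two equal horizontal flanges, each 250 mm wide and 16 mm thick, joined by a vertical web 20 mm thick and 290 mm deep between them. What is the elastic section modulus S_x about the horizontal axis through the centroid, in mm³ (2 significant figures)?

Treat the section as a set of non-overlapping primitives; coordinates are from the bounding-box lower-left.
Bottom flange: 250 × 16, A = 4 000 mm², y = 8 mm, Ī = 85 333 mm⁴.
Web: 20 × 290, A = 5 800 mm², y = 161 mm, Ī = 40 648 333 mm⁴.
Top flange: 250 × 16, A = 4 000 mm², y = 314 mm, Ī = 85 333 mm⁴.
By symmetry the centroid is at mid-height, ȳ = 161 mm.
Transfer each piece to the horizontal axis through the centroid using Ī + A·d² with d = y − 161:
  bottom flange: d = -153 mm → contributes +93 721 333 mm⁴
  web: d = 0 mm → contributes +40 648 333 mm⁴
  top flange: d = 153 mm → contributes +93 721 333 mm⁴
Total I = 228 091 000 mm⁴.
Extreme fibre distance c = 161 mm; S = I/c = 1 416 714 mm³.

S_x ≈ 1.4 × 10⁶ mm³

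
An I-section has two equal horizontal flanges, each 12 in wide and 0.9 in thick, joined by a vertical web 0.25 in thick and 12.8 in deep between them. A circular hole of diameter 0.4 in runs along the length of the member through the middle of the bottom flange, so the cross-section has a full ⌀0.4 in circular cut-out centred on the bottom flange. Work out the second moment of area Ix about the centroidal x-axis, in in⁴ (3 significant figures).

Treat the section as a set of non-overlapping primitives; coordinates are from the bounding-box lower-left.
Bottom flange: 12 × 0.9, A = 10.8 in², y = 0.45 in, Ī = 0.729 in⁴.
Web: 0.25 × 12.8, A = 3.2 in², y = 7.3 in, Ī = 43.691 in⁴.
Top flange: 12 × 0.9, A = 10.8 in², y = 14.15 in, Ī = 0.729 in⁴.
Hole (subtracted): ⌀0.4, A = 0.12566 in², y = 0.45 in, Ī = 0.0012566 in⁴.
Centroid: ȳ = ΣA·y / ΣA = 7.3349 in.
Transfer each piece to the centroidal x-axis using Ī + A·d² with d = y − 7.3349:
  bottom flange: d = -6.8849 in → contributes +512.67 in⁴
  web: d = -0.034886 in → contributes +43.695 in⁴
  top flange: d = 6.8151 in → contributes +502.34 in⁴
  hole: d = -6.8849 in → contributes −5.9579 in⁴
Total I = 1052.7 in⁴.

Ix ≈ 1050 in⁴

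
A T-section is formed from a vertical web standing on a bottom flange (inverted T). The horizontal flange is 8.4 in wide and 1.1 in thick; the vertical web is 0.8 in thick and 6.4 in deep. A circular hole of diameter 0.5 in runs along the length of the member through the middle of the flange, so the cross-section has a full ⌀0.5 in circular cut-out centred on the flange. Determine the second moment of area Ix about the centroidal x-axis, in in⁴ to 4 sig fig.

Ix ≈ 64.38 in⁴

Decompose the section into non-overlapping parts with the origin at the bottom-left of its bounding rectangle.
Flange: 8.4 × 1.1, A = 9.24 in², y = 0.55 in, Ī = 0.9317 in⁴.
Web: 0.8 × 6.4, A = 5.12 in², y = 4.3 in, Ī = 17.4763 in⁴.
Hole (subtracted): ⌀0.5, A = 0.19635 in², y = 0.55 in, Ī = 0.00306796 in⁴.
Centroid: ȳ = ΣA·y / ΣA = 1.90558 in.
Transfer each piece to the centroidal x-axis using Ī + A·d² with d = y − 1.90558:
  flange: d = -1.35558 in → contributes +17.9112 in⁴
  web: d = 2.39442 in → contributes +46.8304 in⁴
  hole: d = -1.35558 in → contributes −0.363881 in⁴
Total I = 64.3777 in⁴.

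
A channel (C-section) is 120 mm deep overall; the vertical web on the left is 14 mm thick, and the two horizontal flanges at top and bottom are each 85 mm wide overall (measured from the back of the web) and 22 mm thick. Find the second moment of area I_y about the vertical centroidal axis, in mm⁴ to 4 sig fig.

Decompose the section into non-overlapping parts with the origin at the bottom-left of its bounding rectangle.
Web: 14 × 120, A = 1 680 mm², x = 7 mm, Ī = 27 440 mm⁴.
Top flange (beyond web): 71 × 22, A = 1 562 mm², x = 49.5 mm, Ī = 656 170 mm⁴.
Bottom flange (beyond web): 71 × 22, A = 1 562 mm², x = 49.5 mm, Ī = 656 170 mm⁴.
Centroid: x̄ = ΣA·x / ΣA = 34.6374 mm.
Transfer each piece to the vertical centroidal axis using Ī + A·d² with d = x − 34.6374:
  web: d = -27.6374 mm → contributes +1 310 666 mm⁴
  top flange (beyond web): d = 14.8626 mm → contributes +1 001 212 mm⁴
  bottom flange (beyond web): d = 14.8626 mm → contributes +1 001 212 mm⁴
Total I = 3 313 090 mm⁴.

I_y ≈ 3.313 × 10⁶ mm⁴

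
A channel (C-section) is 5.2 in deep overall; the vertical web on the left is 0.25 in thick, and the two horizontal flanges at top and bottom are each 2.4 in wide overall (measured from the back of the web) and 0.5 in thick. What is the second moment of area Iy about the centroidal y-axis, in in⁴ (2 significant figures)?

Decompose the section into non-overlapping parts with the origin at the bottom-left of its bounding rectangle.
Web: 0.25 × 5.2, A = 1.3 in², x = 0.125 in, Ī = 0.006771 in⁴.
Top flange (beyond web): 2.15 × 0.5, A = 1.075 in², x = 1.325 in, Ī = 0.4141 in⁴.
Bottom flange (beyond web): 2.15 × 0.5, A = 1.075 in², x = 1.325 in, Ī = 0.4141 in⁴.
Centroid: x̄ = ΣA·x / ΣA = 0.8728 in.
Transfer each piece to the centroidal y-axis using Ī + A·d² with d = x − 0.8728:
  web: d = -0.7478 in → contributes +0.7338 in⁴
  top flange (beyond web): d = 0.4522 in → contributes +0.6339 in⁴
  bottom flange (beyond web): d = 0.4522 in → contributes +0.6339 in⁴
Total I = 2.002 in⁴.

Iy ≈ 2.0 in⁴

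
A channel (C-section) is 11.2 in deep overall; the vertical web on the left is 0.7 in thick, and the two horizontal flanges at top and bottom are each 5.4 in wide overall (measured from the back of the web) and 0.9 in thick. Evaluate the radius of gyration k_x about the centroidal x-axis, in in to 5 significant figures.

Treat the section as a set of non-overlapping primitives; coordinates are from the bounding-box lower-left.
Web: 0.7 × 11.2, A = 7.84 in², y = 5.6 in, Ī = 81.95413 in⁴.
Top flange (beyond web): 4.7 × 0.9, A = 4.23 in², y = 10.75 in, Ī = 0.285525 in⁴.
Bottom flange (beyond web): 4.7 × 0.9, A = 4.23 in², y = 0.45 in, Ī = 0.285525 in⁴.
By symmetry the centroid is at mid-height, ȳ = 5.6 in.
Transfer each piece to the centroidal x-axis using Ī + A·d² with d = y − 5.6:
  web: d = 0 in → contributes +81.95413 in⁴
  top flange (beyond web): d = 5.15 in → contributes +112.4757 in⁴
  bottom flange (beyond web): d = -5.15 in → contributes +112.4757 in⁴
Total I = 306.9055 in⁴.
Radius of gyration: k = √(I/A) = √(306.9055 / 16.3) = 4.339189 in.

k_x ≈ 4.3392 in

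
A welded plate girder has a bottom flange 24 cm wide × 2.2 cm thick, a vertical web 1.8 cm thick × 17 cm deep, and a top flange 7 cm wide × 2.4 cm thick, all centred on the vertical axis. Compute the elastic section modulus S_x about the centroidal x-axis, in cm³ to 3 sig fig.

S_x ≈ 421 cm³

Treat the section as a set of non-overlapping primitives; coordinates are from the bounding-box lower-left.
Bottom plate: 24 × 2.2, A = 52.8 cm², y = 1.1 cm, Ī = 21.296 cm⁴.
Web plate: 1.8 × 17, A = 30.6 cm², y = 10.7 cm, Ī = 736.95 cm⁴.
Top plate: 7 × 2.4, A = 16.8 cm², y = 20.4 cm, Ī = 8.064 cm⁴.
Centroid: ȳ = ΣA·y / ΣA = 7.2677 cm.
Transfer each piece to the centroidal x-axis using Ī + A·d² with d = y − 7.2677:
  bottom plate: d = -6.1677 cm → contributes +2029.8 cm⁴
  web plate: d = 3.4323 cm → contributes +1097.4 cm⁴
  top plate: d = 13.132 cm → contributes +2905.4 cm⁴
Total I = 6032.6 cm⁴.
Extreme fibre distance c = 14.332 cm; S = I/c = 420.91 cm³.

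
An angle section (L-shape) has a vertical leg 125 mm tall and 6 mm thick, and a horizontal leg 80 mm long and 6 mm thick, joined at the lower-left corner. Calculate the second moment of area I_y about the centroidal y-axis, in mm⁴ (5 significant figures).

Split into non-overlapping primitives; take the origin at the lower-left of the bounding box.
Vertical leg: 6 × 125, A = 750 mm², x = 3 mm, Ī = 2 250 mm⁴.
Horizontal leg (remainder): 74 × 6, A = 444 mm², x = 43 mm, Ī = 202 612 mm⁴.
Centroid: x̄ = ΣA·x / ΣA = 17.87437 mm.
Transfer each piece to the centroidal y-axis using Ī + A·d² with d = x − 17.87437:
  vertical leg: d = -14.87437 mm → contributes +168185.2 mm⁴
  horizontal leg (remainder): d = 25.12563 mm → contributes +482 908 mm⁴
Total I = 651093.2 mm⁴.

I_y ≈ 6.5109 × 10⁵ mm⁴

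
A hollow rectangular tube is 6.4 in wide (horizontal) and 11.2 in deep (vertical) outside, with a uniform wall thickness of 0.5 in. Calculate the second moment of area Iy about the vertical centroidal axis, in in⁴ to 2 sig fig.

Iy ≈ 110 in⁴

Decompose the section into non-overlapping parts with the origin at the bottom-left of its bounding rectangle.
Outer rectangle: 6.4 × 11.2, A = 71.68 in², x = 3.2 in, Ī = 244.7 in⁴.
Inner void (subtracted): 5.4 × 10.2, A = 55.08 in², x = 3.2 in, Ī = 133.8 in⁴.
By symmetry the centroid is at mid-width, x̄ = 3.2 in.
All pieces are centred on the vertical centroidal axis, so I = ΣĪ (holes subtracted) = 110.8 in⁴.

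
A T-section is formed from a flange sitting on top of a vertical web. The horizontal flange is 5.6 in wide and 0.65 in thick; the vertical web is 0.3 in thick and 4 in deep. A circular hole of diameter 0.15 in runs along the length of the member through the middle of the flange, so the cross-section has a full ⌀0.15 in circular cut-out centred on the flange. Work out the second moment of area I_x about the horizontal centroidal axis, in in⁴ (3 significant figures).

I_x ≈ 6.60 in⁴

Decompose the section into non-overlapping parts with the origin at the bottom-left of its bounding rectangle.
Flange: 5.6 × 0.65, A = 3.64 in², y = 4.325 in, Ī = 0.12816 in⁴.
Web: 0.3 × 4, A = 1.2 in², y = 2 in, Ī = 1.6 in⁴.
Hole (subtracted): ⌀0.15, A = 0.017671 in², y = 4.325 in, Ī = 0.00002485 in⁴.
Centroid: ȳ = ΣA·y / ΣA = 3.7464 in.
Transfer each piece to the horizontal centroidal axis using Ī + A·d² with d = y − 3.7464:
  flange: d = 0.57856 in → contributes +1.3466 in⁴
  web: d = -1.7464 in → contributes +5.2601 in⁴
  hole: d = 0.57856 in → contributes −0.00594 in⁴
Total I = 6.6007 in⁴.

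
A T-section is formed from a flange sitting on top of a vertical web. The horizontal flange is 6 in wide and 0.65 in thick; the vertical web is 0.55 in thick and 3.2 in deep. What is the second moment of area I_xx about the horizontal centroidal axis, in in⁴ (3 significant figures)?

Break the section into simple shapes (no overlaps), measuring from the bottom-left corner of the bounding box.
Flange: 6 × 0.65, A = 3.9 in², y = 3.525 in, Ī = 0.13731 in⁴.
Web: 0.55 × 3.2, A = 1.76 in², y = 1.6 in, Ī = 1.5019 in⁴.
Centroid: ȳ = ΣA·y / ΣA = 2.9264 in.
Transfer each piece to the horizontal centroidal axis using Ī + A·d² with d = y − 2.9264:
  flange: d = 0.59859 in → contributes +1.5347 in⁴
  web: d = -1.3264 in → contributes +4.5984 in⁴
Total I = 6.1331 in⁴.

I_xx ≈ 6.13 in⁴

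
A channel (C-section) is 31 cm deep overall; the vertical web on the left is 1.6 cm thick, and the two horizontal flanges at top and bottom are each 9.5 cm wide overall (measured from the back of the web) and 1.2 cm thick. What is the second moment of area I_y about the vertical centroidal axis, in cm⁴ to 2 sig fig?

I_y ≈ 420 cm⁴

Break the section into simple shapes (no overlaps), measuring from the bottom-left corner of the bounding box.
Web: 1.6 × 31, A = 49.6 cm², x = 0.8 cm, Ī = 10.58 cm⁴.
Top flange (beyond web): 7.9 × 1.2, A = 9.48 cm², x = 5.55 cm, Ī = 49.3 cm⁴.
Bottom flange (beyond web): 7.9 × 1.2, A = 9.48 cm², x = 5.55 cm, Ī = 49.3 cm⁴.
Centroid: x̄ = ΣA·x / ΣA = 2.114 cm.
Transfer each piece to the vertical centroidal axis using Ī + A·d² with d = x − 2.114:
  web: d = -1.314 cm → contributes +96.17 cm⁴
  top flange (beyond web): d = 3.436 cm → contributes +161.3 cm⁴
  bottom flange (beyond web): d = 3.436 cm → contributes +161.3 cm⁴
Total I = 418.7 cm⁴.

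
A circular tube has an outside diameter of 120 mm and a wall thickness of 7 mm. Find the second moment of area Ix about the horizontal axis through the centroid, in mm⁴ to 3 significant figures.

Ix ≈ 3.98 × 10⁶ mm⁴

Split into non-overlapping primitives; take the origin at the lower-left of the bounding box.
Outer circle: ⌀120, A = 11 310 mm², y = 60 mm, Ī = 10 178 760 mm⁴.
Bore (subtracted): ⌀106, A = 8824.7 mm², y = 60 mm, Ī = 6 197 169 mm⁴.
By symmetry the centroid is at mid-height, ȳ = 60 mm.
All pieces are centred on the horizontal axis through the centroid, so I = ΣĪ (holes subtracted) = 3 981 591 mm⁴.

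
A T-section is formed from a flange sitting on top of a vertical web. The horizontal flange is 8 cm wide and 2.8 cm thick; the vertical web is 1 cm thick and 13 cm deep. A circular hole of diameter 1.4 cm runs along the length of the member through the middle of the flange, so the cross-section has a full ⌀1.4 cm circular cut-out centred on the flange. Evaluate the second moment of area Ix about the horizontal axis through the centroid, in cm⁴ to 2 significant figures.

Split into non-overlapping primitives; take the origin at the lower-left of the bounding box.
Flange: 8 × 2.8, A = 22.4 cm², y = 14.4 cm, Ī = 14.63 cm⁴.
Web: 1 × 13, A = 13 cm², y = 6.5 cm, Ī = 183.1 cm⁴.
Hole (subtracted): ⌀1.4, A = 1.539 cm², y = 14.4 cm, Ī = 0.1886 cm⁴.
Centroid: ȳ = ΣA·y / ΣA = 11.37 cm.
Transfer each piece to the horizontal axis through the centroid using Ī + A·d² with d = y − 11.37:
  flange: d = 3.033 cm → contributes +220.7 cm⁴
  web: d = -4.867 cm → contributes +491 cm⁴
  hole: d = 3.033 cm → contributes −14.35 cm⁴
Total I = 697.4 cm⁴.

Ix ≈ 700 cm⁴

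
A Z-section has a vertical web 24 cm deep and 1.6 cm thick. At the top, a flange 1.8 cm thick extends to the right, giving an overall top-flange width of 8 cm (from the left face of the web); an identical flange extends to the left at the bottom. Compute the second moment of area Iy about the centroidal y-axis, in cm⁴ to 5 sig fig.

Iy ≈ 455.48 cm⁴

Treat the section as a set of non-overlapping primitives; coordinates are from the bounding-box lower-left.
Web: 1.6 × 24, A = 38.4 cm², x = 7.2 cm, Ī = 8.192 cm⁴.
Top flange (beyond web): 6.4 × 1.8, A = 11.52 cm², x = 11.2 cm, Ī = 39.3216 cm⁴.
Bottom flange (beyond web): 6.4 × 1.8, A = 11.52 cm², x = 3.2 cm, Ī = 39.3216 cm⁴.
Centroid: x̄ = ΣA·x / ΣA = 7.2 cm.
Transfer each piece to the centroidal y-axis using Ī + A·d² with d = x − 7.2:
  web: d = 0 cm → contributes +8.192 cm⁴
  top flange (beyond web): d = 4 cm → contributes +223.6416 cm⁴
  bottom flange (beyond web): d = -4 cm → contributes +223.6416 cm⁴
Total I = 455.4752 cm⁴.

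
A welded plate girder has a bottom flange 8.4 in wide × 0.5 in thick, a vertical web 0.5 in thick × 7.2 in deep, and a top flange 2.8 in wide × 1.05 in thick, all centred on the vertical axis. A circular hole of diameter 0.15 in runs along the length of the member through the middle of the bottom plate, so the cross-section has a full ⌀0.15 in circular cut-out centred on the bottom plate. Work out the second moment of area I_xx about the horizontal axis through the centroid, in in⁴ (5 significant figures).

I_xx ≈ 126.45 in⁴

Decompose the section into non-overlapping parts with the origin at the bottom-left of its bounding rectangle.
Bottom plate: 8.4 × 0.5, A = 4.2 in², y = 0.25 in, Ī = 0.0875 in⁴.
Web plate: 0.5 × 7.2, A = 3.6 in², y = 4.1 in, Ī = 15.552 in⁴.
Top plate: 2.8 × 1.05, A = 2.94 in², y = 8.225 in, Ī = 0.2701125 in⁴.
Hole (subtracted): ⌀0.15, A = 0.01767146 in², y = 0.25 in, Ī = 0.00002485049 in⁴.
Centroid: ȳ = ΣA·y / ΣA = 3.729328 in.
Transfer each piece to the horizontal axis through the centroid using Ī + A·d² with d = y − 3.729328:
  bottom plate: d = -3.479328 in → contributes +50.93154 in⁴
  web plate: d = 0.3706718 in → contributes +16.04663 in⁴
  top plate: d = 4.495672 in → contributes +59.69064 in⁴
  hole: d = -3.479328 in → contributes −0.2139507 in⁴
Total I = 126.4549 in⁴.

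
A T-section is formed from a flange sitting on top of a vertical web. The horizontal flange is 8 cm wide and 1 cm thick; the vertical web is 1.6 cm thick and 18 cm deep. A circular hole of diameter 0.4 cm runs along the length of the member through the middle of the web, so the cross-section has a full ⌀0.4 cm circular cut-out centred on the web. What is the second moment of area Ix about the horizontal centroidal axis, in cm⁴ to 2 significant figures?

Split into non-overlapping primitives; take the origin at the lower-left of the bounding box.
Flange: 8 × 1, A = 8 cm², y = 18.5 cm, Ī = 0.6667 cm⁴.
Web: 1.6 × 18, A = 28.8 cm², y = 9 cm, Ī = 777.6 cm⁴.
Hole (subtracted): ⌀0.4, A = 0.1257 cm², y = 9 cm, Ī = 0.001257 cm⁴.
Centroid: ȳ = ΣA·y / ΣA = 11.07 cm.
Transfer each piece to the horizontal centroidal axis using Ī + A·d² with d = y − 11.07:
  flange: d = 7.428 cm → contributes +442 cm⁴
  web: d = -2.072 cm → contributes +901.3 cm⁴
  hole: d = -2.072 cm → contributes −0.5409 cm⁴
Total I = 1 343 cm⁴.

Ix ≈ 1300 cm⁴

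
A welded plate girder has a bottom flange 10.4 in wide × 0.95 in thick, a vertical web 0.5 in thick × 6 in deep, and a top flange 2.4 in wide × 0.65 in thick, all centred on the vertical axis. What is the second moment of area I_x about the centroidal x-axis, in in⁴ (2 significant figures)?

Break the section into simple shapes (no overlaps), measuring from the bottom-left corner of the bounding box.
Bottom plate: 10.4 × 0.95, A = 9.88 in², y = 0.475 in, Ī = 0.7431 in⁴.
Web plate: 0.5 × 6, A = 3 in², y = 3.95 in, Ī = 9 in⁴.
Top plate: 2.4 × 0.65, A = 1.56 in², y = 7.275 in, Ī = 0.05493 in⁴.
Centroid: ȳ = ΣA·y / ΣA = 1.932 in.
Transfer each piece to the centroidal x-axis using Ī + A·d² with d = y − 1.932:
  bottom plate: d = -1.457 in → contributes +21.7 in⁴
  web plate: d = 2.018 in → contributes +21.22 in⁴
  top plate: d = 5.343 in → contributes +44.6 in⁴
Total I = 87.52 in⁴.

I_x ≈ 88 in⁴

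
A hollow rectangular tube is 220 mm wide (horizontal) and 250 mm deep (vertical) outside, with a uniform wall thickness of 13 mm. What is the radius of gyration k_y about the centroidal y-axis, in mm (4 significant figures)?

k_y ≈ 86.08 mm

Treat the section as a set of non-overlapping primitives; coordinates are from the bounding-box lower-left.
Outer rectangle: 220 × 250, A = 55 000 mm², x = 110 mm, Ī = 221 833 333 mm⁴.
Inner void (subtracted): 194 × 224, A = 43 456 mm², x = 110 mm, Ī = 136 292 501 mm⁴.
By symmetry the centroid is at mid-width, x̄ = 110 mm.
All pieces are centred on the centroidal y-axis, so I = ΣĪ (holes subtracted) = 85 540 832 mm⁴.
Radius of gyration: k = √(I/A) = √(85 540 832 / 11 544) = 86.0813 mm.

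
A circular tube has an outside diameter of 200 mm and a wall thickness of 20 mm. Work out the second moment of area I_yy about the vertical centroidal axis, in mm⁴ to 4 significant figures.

Split into non-overlapping primitives; take the origin at the lower-left of the bounding box.
Outer circle: ⌀200, A = 31415.9 mm², x = 100 mm, Ī = 78 539 816 mm⁴.
Bore (subtracted): ⌀160, A = 20106.2 mm², x = 100 mm, Ī = 32 169 909 mm⁴.
By symmetry the centroid is at mid-width, x̄ = 100 mm.
All pieces are centred on the vertical centroidal axis, so I = ΣĪ (holes subtracted) = 46 369 908 mm⁴.

I_yy ≈ 4.637 × 10⁷ mm⁴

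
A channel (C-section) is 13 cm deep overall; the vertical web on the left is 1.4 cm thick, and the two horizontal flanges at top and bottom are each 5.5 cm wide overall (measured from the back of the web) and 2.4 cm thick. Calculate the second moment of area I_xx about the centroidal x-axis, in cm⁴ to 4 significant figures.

Treat the section as a set of non-overlapping primitives; coordinates are from the bounding-box lower-left.
Web: 1.4 × 13, A = 18.2 cm², y = 6.5 cm, Ī = 256.317 cm⁴.
Top flange (beyond web): 4.1 × 2.4, A = 9.84 cm², y = 11.8 cm, Ī = 4.7232 cm⁴.
Bottom flange (beyond web): 4.1 × 2.4, A = 9.84 cm², y = 1.2 cm, Ī = 4.7232 cm⁴.
By symmetry the centroid is at mid-height, ȳ = 6.5 cm.
Transfer each piece to the centroidal x-axis using Ī + A·d² with d = y − 6.5:
  web: d = 0 cm → contributes +256.317 cm⁴
  top flange (beyond web): d = 5.3 cm → contributes +281.129 cm⁴
  bottom flange (beyond web): d = -5.3 cm → contributes +281.129 cm⁴
Total I = 818.574 cm⁴.

I_xx ≈ 818.6 cm⁴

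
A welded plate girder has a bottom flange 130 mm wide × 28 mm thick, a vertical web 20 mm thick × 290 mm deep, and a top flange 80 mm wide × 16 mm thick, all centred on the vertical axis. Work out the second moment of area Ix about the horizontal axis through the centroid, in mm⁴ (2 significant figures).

Ix ≈ 1.5 × 10⁸ mm⁴

Decompose the section into non-overlapping parts with the origin at the bottom-left of its bounding rectangle.
Bottom plate: 130 × 28, A = 3 640 mm², y = 14 mm, Ī = 237 813 mm⁴.
Web plate: 20 × 290, A = 5 800 mm², y = 173 mm, Ī = 40 648 333 mm⁴.
Top plate: 80 × 16, A = 1 280 mm², y = 326 mm, Ī = 27 307 mm⁴.
Centroid: ȳ = ΣA·y / ΣA = 137.3 mm.
Transfer each piece to the horizontal axis through the centroid using Ī + A·d² with d = y − 137.3:
  bottom plate: d = -123.3 mm → contributes +55 558 248 mm⁴
  web plate: d = 35.72 mm → contributes +48 048 722 mm⁴
  top plate: d = 188.7 mm → contributes +45 614 884 mm⁴
Total I = 149 221 854 mm⁴.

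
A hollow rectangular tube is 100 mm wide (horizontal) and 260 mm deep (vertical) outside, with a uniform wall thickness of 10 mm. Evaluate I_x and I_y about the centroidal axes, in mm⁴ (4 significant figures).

I_x ≈ 5.431 × 10⁷ mm⁴, I_y ≈ 1.143 × 10⁷ mm⁴

Decompose the section into non-overlapping parts with the origin at the bottom-left of its bounding rectangle.
Outer rectangle: 100 × 260, A = 26 000 mm², y = 130 mm, Ī = 146 466 667 mm⁴.
Inner void (subtracted): 80 × 240, A = 19 200 mm², y = 130 mm, Ī = 92 160 000 mm⁴.
By symmetry the centroid is at mid-height, ȳ = 130 mm.
All pieces are centred on the centroidal x-axis, so I = ΣĪ (holes subtracted) = 54 306 667 mm⁴.
Repeating about the centroidal y-axis gives I_y = 11 426 667 mm⁴.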